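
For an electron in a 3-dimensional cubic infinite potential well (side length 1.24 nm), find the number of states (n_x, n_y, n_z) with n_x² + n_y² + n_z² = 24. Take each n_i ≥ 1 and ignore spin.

The level has n_x² + n_y² + n_z² = 24. The ordered positive-integer solutions are (2, 2, 4), (2, 4, 2), (4, 2, 2).
That gives 3 states.

degeneracy = 3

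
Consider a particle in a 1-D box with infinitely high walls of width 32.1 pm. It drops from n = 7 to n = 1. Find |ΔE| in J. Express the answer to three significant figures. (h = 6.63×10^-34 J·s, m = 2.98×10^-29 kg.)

E_1 = h²/(8mL²) = 1.789×10^-18 J.
|ΔE| = |7² − 1²|·E_1 = 48·1.789×10^-18 J = 8.59×10^-17 J.

|ΔE| = 8.59×10^-17 J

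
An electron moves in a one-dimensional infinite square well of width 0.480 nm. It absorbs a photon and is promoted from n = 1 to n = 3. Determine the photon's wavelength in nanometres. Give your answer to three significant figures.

E_1 = h²/(8m_eL²) = 2.615×10^-19 J, so ΔE = (3² − 1²)E_1 = 2.092×10^-18 J.
λ = hc/ΔE = (6.626×10^-34·2.998×10^8)/2.092×10^-18 = 9.50×10^-8 m = 95.0 nm.

λ = 95.0 nm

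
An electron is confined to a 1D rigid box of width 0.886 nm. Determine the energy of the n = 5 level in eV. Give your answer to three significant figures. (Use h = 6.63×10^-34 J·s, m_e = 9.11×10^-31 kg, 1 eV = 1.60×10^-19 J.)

For an infinite well E_n = n²h²/(8m_eL²), so E_1 = h²/(8m_eL²) = (6.63×10^-34)²/(8·9.11×10^-31·(8.86×10^-10 m)²) = 7.683×10^-20 J.
Then E_5 = 5²·E_1 = 25·7.683×10^-20 J = 1.921×10^-18 J.
Converting, E_5 = 1.921×10^-18 J / (1.60×10^-19 J/eV) = 12.0 eV.

E_5 = 12.0 eV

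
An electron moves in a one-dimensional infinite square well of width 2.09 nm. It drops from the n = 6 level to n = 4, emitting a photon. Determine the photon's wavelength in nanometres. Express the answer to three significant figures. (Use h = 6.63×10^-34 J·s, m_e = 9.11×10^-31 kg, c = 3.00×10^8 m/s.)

E_1 = h²/(8m_eL²) = 1.381×10^-20 J, so ΔE = (6² − 4²)E_1 = 2.762×10^-19 J.
λ = hc/ΔE = (6.63×10^-34·3.00×10^8)/2.762×10^-19 = 7.20×10^-7 m = 720 nm.

λ = 720 nm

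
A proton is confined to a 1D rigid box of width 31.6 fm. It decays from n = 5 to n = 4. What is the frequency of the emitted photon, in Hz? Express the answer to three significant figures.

f = 4.46×10^20 Hz

E_1 = h²/(8m_pL²) = 3.285×10^-14 J and ΔE = (5² − 4²)E_1 = 2.957×10^-13 J.
f = ΔE/h = 2.957×10^-13/6.626×10^-34 = 4.46×10^20 Hz.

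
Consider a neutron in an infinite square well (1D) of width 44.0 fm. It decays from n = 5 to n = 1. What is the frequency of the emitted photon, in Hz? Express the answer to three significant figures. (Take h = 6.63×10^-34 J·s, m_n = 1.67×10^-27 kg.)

f = 6.15×10^20 Hz

E_1 = h²/(8m_nL²) = 1.699×10^-14 J and ΔE = (5² − 1²)E_1 = 4.078×10^-13 J.
f = ΔE/h = 4.078×10^-13/6.63×10^-34 = 6.15×10^20 Hz.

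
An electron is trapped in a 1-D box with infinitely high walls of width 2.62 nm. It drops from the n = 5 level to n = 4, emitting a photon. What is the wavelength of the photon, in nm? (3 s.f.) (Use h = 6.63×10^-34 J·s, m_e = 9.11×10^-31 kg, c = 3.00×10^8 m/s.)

E_1 = h²/(8m_eL²) = 8.787×10^-21 J, so ΔE = (5² − 4²)E_1 = 7.908×10^-20 J.
λ = hc/ΔE = (6.63×10^-34·3.00×10^8)/7.908×10^-20 = 2.52×10^-6 m = 2.52×10^3 nm.

λ = 2.52×10^3 nm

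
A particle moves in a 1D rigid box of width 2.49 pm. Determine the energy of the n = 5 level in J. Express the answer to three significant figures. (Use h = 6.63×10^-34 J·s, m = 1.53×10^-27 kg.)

For an infinite well E_n = n²h²/(8mL²), so E_1 = h²/(8mL²) = (6.63×10^-34)²/(8·1.53×10^-27·(2.49×10^-12 m)²) = 5.792×10^-18 J.
Then E_5 = 5²·E_1 = 25·5.792×10^-18 J = 1.45×10^-16 J.

E_5 = 1.45×10^-16 J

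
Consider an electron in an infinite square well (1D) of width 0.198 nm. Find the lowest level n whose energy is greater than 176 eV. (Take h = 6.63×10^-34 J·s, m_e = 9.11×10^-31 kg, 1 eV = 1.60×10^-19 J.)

E_1 = h²/(8m_eL²) = 1.538×10^-18 J = 9.613 eV.
Need n² > 176/9.613 = 18.31, i.e. n > 4.279.
The smallest integer satisfying this is n = 5.

n = 5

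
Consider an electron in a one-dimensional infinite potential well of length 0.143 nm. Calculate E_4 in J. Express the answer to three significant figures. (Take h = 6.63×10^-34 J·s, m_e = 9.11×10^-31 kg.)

E_4 = 4.72×10^-17 J

For an infinite well E_n = n²h²/(8m_eL²), so E_1 = h²/(8m_eL²) = (6.63×10^-34)²/(8·9.11×10^-31·(1.43×10^-10 m)²) = 2.949×10^-18 J.
Then E_4 = 4²·E_1 = 16·2.949×10^-18 J = 4.72×10^-17 J.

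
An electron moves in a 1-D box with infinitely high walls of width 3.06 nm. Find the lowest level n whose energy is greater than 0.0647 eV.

n = 2

E_1 = h²/(8m_eL²) = 6.434×10^-21 J = 0.04016 eV.
Need n² > 0.0647/0.04016 = 1.611, i.e. n > 1.269.
The smallest integer satisfying this is n = 2.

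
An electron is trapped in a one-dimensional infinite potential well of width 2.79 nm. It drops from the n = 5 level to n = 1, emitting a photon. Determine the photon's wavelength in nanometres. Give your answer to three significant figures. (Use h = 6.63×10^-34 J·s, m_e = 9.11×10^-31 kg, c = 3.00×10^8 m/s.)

λ = 1.07×10^3 nm

E_1 = h²/(8m_eL²) = 7.748×10^-21 J, so ΔE = (5² − 1²)E_1 = 1.860×10^-19 J.
λ = hc/ΔE = (6.63×10^-34·3.00×10^8)/1.860×10^-19 = 1.07×10^-6 m = 1.07×10^3 nm.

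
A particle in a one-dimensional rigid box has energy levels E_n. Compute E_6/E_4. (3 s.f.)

2.25

E_n ∝ n², so E_6/E_4 = 6²/4² = 36/16 = 2.25.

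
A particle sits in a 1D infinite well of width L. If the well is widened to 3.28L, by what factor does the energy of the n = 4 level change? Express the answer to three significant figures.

E_n ∝ 1/L², so the energy scales by 1/3.28² = 0.0930.

0.0930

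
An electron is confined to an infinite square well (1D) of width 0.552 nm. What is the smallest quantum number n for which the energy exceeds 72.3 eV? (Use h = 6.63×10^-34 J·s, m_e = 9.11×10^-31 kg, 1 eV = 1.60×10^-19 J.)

E_1 = h²/(8m_eL²) = 1.979×10^-19 J = 1.237 eV.
Need n² > 72.3/1.237 = 58.45, i.e. n > 7.645.
The smallest integer satisfying this is n = 8.

n = 8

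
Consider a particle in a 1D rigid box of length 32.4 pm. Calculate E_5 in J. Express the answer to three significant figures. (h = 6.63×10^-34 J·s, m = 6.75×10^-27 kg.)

For an infinite well E_n = n²h²/(8mL²), so E_1 = h²/(8mL²) = (6.63×10^-34)²/(8·6.75×10^-27·(3.24×10^-11 m)²) = 7.754×10^-21 J.
Then E_5 = 5²·E_1 = 25·7.754×10^-21 J = 1.94×10^-19 J.

E_5 = 1.94×10^-19 J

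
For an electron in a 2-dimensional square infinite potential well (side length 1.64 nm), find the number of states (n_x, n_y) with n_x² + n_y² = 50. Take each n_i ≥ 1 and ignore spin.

The level has n_x² + n_y² = 50. The ordered positive-integer solutions are (1, 7), (5, 5), (7, 1).
That gives 3 states.

degeneracy = 3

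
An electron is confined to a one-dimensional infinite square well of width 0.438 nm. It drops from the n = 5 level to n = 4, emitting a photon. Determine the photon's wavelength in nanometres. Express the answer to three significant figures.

E_1 = h²/(8m_eL²) = 3.140×10^-19 J, so ΔE = (5² − 4²)E_1 = 2.826×10^-18 J.
λ = hc/ΔE = (6.626×10^-34·2.998×10^8)/2.826×10^-18 = 7.03×10^-8 m = 70.3 nm.

λ = 70.3 nm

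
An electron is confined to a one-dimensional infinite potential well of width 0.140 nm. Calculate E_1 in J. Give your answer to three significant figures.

E_1 = 3.07×10^-18 J

For an infinite well E_n = n²h²/(8m_eL²), so E_1 = h²/(8m_eL²) = (6.626×10^-34)²/(8·9.109×10^-31·(1.40×10^-10 m)²) = 3.074×10^-18 J.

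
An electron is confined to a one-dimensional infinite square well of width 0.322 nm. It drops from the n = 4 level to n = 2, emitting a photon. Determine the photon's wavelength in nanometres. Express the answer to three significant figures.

E_1 = h²/(8m_eL²) = 5.811×10^-19 J, so ΔE = (4² − 2²)E_1 = 6.973×10^-18 J.
λ = hc/ΔE = (6.626×10^-34·2.998×10^8)/6.973×10^-18 = 2.85×10^-8 m = 28.5 nm.

λ = 28.5 nm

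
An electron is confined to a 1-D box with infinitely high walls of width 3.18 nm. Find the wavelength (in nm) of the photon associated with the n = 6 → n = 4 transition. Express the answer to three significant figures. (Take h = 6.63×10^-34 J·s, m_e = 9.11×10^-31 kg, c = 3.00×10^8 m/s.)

E_1 = h²/(8m_eL²) = 5.964×10^-21 J, so ΔE = (6² − 4²)E_1 = 1.193×10^-19 J.
λ = hc/ΔE = (6.63×10^-34·3.00×10^8)/1.193×10^-19 = 1.67×10^-6 m = 1.67×10^3 nm.

λ = 1.67×10^3 nm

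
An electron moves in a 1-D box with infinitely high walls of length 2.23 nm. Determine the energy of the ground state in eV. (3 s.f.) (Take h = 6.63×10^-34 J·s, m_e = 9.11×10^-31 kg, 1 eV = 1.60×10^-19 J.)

E_1 = 0.0758 eV

For an infinite well E_n = n²h²/(8m_eL²), so E_1 = h²/(8m_eL²) = (6.63×10^-34)²/(8·9.11×10^-31·(2.23×10^-9 m)²) = 1.213×10^-20 J.
Converting, E_1 = 1.213×10^-20 J / (1.60×10^-19 J/eV) = 0.0758 eV.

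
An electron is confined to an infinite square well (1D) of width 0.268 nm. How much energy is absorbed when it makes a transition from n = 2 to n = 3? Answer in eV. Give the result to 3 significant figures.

E_1 = h²/(8m_eL²) = 8.388×10^-19 J.
|ΔE| = |2² − 3²|·E_1 = 5·8.388×10^-19 J = 4.194×10^-18 J = 26.2 eV.

|ΔE| = 26.2 eV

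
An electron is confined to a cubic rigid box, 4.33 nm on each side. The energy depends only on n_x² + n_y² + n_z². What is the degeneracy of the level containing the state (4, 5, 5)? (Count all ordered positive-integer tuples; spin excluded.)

The level has n_x² + n_y² + n_z² = 66. The ordered positive-integer solutions are (1, 1, 8), (1, 4, 7), (1, 7, 4), (1, 8, 1), (4, 1, 7), (4, 5, 5), (4, 7, 1), (5, 4, 5), (5, 5, 4), (7, 1, 4), (7, 4, 1), (8, 1, 1).
That gives 12 states.

degeneracy = 12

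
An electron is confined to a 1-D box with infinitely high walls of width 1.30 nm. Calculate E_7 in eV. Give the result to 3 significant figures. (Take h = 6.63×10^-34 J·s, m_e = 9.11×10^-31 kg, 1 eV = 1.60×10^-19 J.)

For an infinite well E_n = n²h²/(8m_eL²), so E_1 = h²/(8m_eL²) = (6.63×10^-34)²/(8·9.11×10^-31·(1.30×10^-9 m)²) = 3.569×10^-20 J.
Then E_7 = 7²·E_1 = 49·3.569×10^-20 J = 1.749×10^-18 J.
Converting, E_7 = 1.749×10^-18 J / (1.60×10^-19 J/eV) = 10.9 eV.

E_7 = 10.9 eV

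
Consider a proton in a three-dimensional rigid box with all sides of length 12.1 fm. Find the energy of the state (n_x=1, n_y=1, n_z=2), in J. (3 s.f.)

For a 3D rectangular well E = (h²/8m_p)·Σ n_i²/L_i² = (6.626×10^-34)²/(8·1.673×10^-27) · [1²/(12.1 fm)² + 1²/(12.1 fm)² + 2²/(12.1 fm)²].
Evaluating gives E = 1.34×10^-12 J.

E = 1.34×10^-12 J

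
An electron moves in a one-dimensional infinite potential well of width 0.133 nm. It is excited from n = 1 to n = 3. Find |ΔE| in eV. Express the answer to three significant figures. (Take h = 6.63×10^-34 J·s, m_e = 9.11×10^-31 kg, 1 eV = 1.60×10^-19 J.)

|ΔE| = 170 eV

E_1 = h²/(8m_eL²) = 3.410×10^-18 J.
|ΔE| = |1² − 3²|·E_1 = 8·3.410×10^-18 J = 2.728×10^-17 J = 170 eV.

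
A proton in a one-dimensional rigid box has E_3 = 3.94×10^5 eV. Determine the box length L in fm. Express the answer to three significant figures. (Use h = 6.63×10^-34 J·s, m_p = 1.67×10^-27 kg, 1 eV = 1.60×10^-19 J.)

From E_n = n²h²/(8m_pL²), L = n·h/√(8m_pE_n).
E_3 = 3.94×10^5 eV = 6.304×10^-14 J, so L = 3·6.63×10^-34/√(8·1.67×10^-27·6.304×10^-14) = 6.85×10^-14 m = 68.5 fm.

L = 68.5 fm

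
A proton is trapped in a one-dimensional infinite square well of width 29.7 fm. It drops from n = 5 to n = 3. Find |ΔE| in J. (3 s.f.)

|ΔE| = 5.95×10^-13 J

E_1 = h²/(8m_pL²) = 3.719×10^-14 J.
|ΔE| = |5² − 3²|·E_1 = 16·3.719×10^-14 J = 5.95×10^-13 J.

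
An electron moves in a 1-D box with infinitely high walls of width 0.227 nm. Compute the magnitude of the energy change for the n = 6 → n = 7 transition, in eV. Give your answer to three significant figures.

|ΔE| = 94.9 eV

E_1 = h²/(8m_eL²) = 1.169×10^-18 J.
|ΔE| = |6² − 7²|·E_1 = 13·1.169×10^-18 J = 1.520×10^-17 J = 94.9 eV.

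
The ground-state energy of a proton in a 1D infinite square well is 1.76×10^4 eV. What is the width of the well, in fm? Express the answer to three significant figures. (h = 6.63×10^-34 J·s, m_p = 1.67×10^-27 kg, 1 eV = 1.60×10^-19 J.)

L = 108 fm

From E_n = n²h²/(8m_pL²), L = n·h/√(8m_pE_n).
E_1 = 1.76×10^4 eV = 2.816×10^-15 J, so L = 1·6.63×10^-34/√(8·1.67×10^-27·2.816×10^-15) = 1.08×10^-13 m = 108 fm.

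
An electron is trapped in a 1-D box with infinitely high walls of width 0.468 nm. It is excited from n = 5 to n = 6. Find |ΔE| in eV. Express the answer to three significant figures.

E_1 = h²/(8m_eL²) = 2.751×10^-19 J.
|ΔE| = |5² − 6²|·E_1 = 11·2.751×10^-19 J = 3.026×10^-18 J = 18.9 eV.

|ΔE| = 18.9 eV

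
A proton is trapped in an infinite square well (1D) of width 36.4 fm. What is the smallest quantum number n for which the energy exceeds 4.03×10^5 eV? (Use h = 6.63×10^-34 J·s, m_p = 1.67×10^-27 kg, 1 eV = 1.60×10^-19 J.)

E_1 = h²/(8m_pL²) = 2.483×10^-14 J = 1.552×10^5 eV.
Need n² > 4.03×10^5/1.552×10^5 = 2.597, i.e. n > 1.612.
The smallest integer satisfying this is n = 2.

n = 2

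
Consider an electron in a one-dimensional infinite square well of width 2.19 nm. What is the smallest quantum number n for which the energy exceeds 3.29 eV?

E_1 = h²/(8m_eL²) = 1.256×10^-20 J = 0.07840 eV.
Need n² > 3.29/0.07840 = 41.96, i.e. n > 6.478.
The smallest integer satisfying this is n = 7.

n = 7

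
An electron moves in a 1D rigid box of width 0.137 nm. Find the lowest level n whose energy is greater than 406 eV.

n = 5

E_1 = h²/(8m_eL²) = 3.210×10^-18 J = 20.04 eV.
Need n² > 406/20.04 = 20.26, i.e. n > 4.501.
The smallest integer satisfying this is n = 5.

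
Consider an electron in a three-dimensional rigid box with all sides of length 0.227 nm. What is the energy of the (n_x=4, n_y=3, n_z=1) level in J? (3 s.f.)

For a 3D rectangular well E = (h²/8m_e)·Σ n_i²/L_i² = (6.626×10^-34)²/(8·9.109×10^-31) · [4²/(0.227 nm)² + 3²/(0.227 nm)² + 1²/(0.227 nm)²].
Evaluating gives E = 3.04×10^-17 J.

E = 3.04×10^-17 J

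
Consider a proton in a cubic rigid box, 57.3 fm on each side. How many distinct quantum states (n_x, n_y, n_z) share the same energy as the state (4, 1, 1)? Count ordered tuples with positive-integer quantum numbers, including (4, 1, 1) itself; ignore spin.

degeneracy = 3

The level has n_x² + n_y² + n_z² = 18. The ordered positive-integer solutions are (1, 1, 4), (1, 4, 1), (4, 1, 1).
That gives 3 states.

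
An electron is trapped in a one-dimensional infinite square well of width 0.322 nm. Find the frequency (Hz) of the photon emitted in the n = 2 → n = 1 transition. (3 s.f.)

E_1 = h²/(8m_eL²) = 5.811×10^-19 J and ΔE = (2² − 1²)E_1 = 1.743×10^-18 J.
f = ΔE/h = 1.743×10^-18/6.626×10^-34 = 2.63×10^15 Hz.

f = 2.63×10^15 Hz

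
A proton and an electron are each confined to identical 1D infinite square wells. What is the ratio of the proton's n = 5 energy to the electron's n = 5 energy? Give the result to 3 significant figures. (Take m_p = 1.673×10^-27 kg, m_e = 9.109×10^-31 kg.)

E_n ∝ 1/m at fixed n and L, so the ratio is m_e/m_p = 9.109×10^-31/1.673×10^-27 = 5.44×10^-4.

5.44×10^-4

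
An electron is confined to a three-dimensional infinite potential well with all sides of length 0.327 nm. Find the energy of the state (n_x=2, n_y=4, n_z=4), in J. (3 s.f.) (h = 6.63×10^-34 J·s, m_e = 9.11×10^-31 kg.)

E = 2.03×10^-17 J

For a 3D rectangular well E = (h²/8m_e)·Σ n_i²/L_i² = (6.63×10^-34)²/(8·9.11×10^-31) · [2²/(0.327 nm)² + 4²/(0.327 nm)² + 4²/(0.327 nm)²].
Evaluating gives E = 2.03×10^-17 J.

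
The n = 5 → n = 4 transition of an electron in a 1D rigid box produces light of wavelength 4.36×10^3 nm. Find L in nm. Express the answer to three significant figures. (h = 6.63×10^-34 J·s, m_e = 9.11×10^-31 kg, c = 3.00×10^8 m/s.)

The photon carries ΔE = hc/λ = 6.63×10^-34·3.00×10^8/4.36×10^-6 m = 4.562×10^-20 J.
Since ΔE = (5² − 4²)E_1, E_1 = 5.069×10^-21 J, and L = h/√(8m_eE_1) = 3.45×10^-9 m = 3.45 nm.

L = 3.45 nm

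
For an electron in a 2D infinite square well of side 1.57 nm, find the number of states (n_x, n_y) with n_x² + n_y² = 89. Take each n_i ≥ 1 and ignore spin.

The level has n_x² + n_y² = 89. The ordered positive-integer solutions are (5, 8), (8, 5).
That gives 2 states.

degeneracy = 2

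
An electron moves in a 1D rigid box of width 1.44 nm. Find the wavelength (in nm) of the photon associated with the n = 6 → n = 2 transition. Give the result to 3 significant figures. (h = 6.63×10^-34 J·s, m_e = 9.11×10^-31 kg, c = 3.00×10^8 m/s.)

E_1 = h²/(8m_eL²) = 2.909×10^-20 J, so ΔE = (6² − 2²)E_1 = 9.309×10^-19 J.
λ = hc/ΔE = (6.63×10^-34·3.00×10^8)/9.309×10^-19 = 2.14×10^-7 m = 214 nm.

λ = 214 nm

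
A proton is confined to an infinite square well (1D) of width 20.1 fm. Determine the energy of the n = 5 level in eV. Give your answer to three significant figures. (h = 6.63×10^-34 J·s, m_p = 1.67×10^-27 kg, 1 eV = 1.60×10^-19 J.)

E_5 = 1.27×10^7 eV

For an infinite well E_n = n²h²/(8m_pL²), so E_1 = h²/(8m_pL²) = (6.63×10^-34)²/(8·1.67×10^-27·(2.01×10^-14 m)²) = 8.144×10^-14 J.
Then E_5 = 5²·E_1 = 25·8.144×10^-14 J = 2.036×10^-12 J.
Converting, E_5 = 2.036×10^-12 J / (1.60×10^-19 J/eV) = 1.27×10^7 eV.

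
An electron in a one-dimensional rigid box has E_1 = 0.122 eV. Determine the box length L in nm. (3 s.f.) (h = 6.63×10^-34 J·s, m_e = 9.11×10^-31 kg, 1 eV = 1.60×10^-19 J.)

From E_n = n²h²/(8m_eL²), L = n·h/√(8m_eE_n).
E_1 = 0.122 eV = 1.952×10^-20 J, so L = 1·6.63×10^-34/√(8·9.11×10^-31·1.952×10^-20) = 1.76×10^-9 m = 1.76 nm.

L = 1.76 nm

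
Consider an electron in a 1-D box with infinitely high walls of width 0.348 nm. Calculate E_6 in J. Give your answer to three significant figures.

E_6 = 1.79×10^-17 J

For an infinite well E_n = n²h²/(8m_eL²), so E_1 = h²/(8m_eL²) = (6.626×10^-34)²/(8·9.109×10^-31·(3.48×10^-10 m)²) = 4.975×10^-19 J.
Then E_6 = 6²·E_1 = 36·4.975×10^-19 J = 1.79×10^-17 J.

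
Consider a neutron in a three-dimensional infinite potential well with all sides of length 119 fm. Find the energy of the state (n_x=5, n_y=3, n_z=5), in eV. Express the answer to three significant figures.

For a 3D rectangular well E = (h²/8m_n)·Σ n_i²/L_i² = (6.626×10^-34)²/(8·1.675×10^-27) · [5²/(119 fm)² + 3²/(119 fm)² + 5²/(119 fm)²].
Evaluating gives E = 1.365×10^-13 J = 8.52×10^5 eV.

E = 8.52×10^5 eV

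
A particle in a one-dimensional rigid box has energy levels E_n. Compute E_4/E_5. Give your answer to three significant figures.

0.640

E_n ∝ n², so E_4/E_5 = 4²/5² = 16/25 = 0.640.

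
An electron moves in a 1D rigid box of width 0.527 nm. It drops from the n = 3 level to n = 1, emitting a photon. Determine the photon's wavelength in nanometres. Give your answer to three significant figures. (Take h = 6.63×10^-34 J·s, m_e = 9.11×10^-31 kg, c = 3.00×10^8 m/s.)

λ = 114 nm

E_1 = h²/(8m_eL²) = 2.172×10^-19 J, so ΔE = (3² − 1²)E_1 = 1.738×10^-18 J.
λ = hc/ΔE = (6.63×10^-34·3.00×10^8)/1.738×10^-18 = 1.14×10^-7 m = 114 nm.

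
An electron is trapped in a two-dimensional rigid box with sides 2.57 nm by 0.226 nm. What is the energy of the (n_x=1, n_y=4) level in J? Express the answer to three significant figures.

For a 2D rectangular well E = (h²/8m_e)·Σ n_i²/L_i² = (6.626×10^-34)²/(8·9.109×10^-31) · [1²/(2.57 nm)² + 4²/(0.226 nm)²].
Evaluating gives E = 1.89×10^-17 J.

E = 1.89×10^-17 J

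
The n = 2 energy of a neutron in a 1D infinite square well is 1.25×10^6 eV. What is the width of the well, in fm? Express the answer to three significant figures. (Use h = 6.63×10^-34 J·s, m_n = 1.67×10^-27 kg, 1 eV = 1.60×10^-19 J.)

L = 25.7 fm

From E_n = n²h²/(8m_nL²), L = n·h/√(8m_nE_n).
E_2 = 1.25×10^6 eV = 2.000×10^-13 J, so L = 2·6.63×10^-34/√(8·1.67×10^-27·2.000×10^-13) = 2.57×10^-14 m = 25.7 fm.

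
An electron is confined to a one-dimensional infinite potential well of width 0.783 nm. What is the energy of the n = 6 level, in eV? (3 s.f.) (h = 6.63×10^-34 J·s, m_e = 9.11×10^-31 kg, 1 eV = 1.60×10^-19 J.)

For an infinite well E_n = n²h²/(8m_eL²), so E_1 = h²/(8m_eL²) = (6.63×10^-34)²/(8·9.11×10^-31·(7.83×10^-10 m)²) = 9.838×10^-20 J.
Then E_6 = 6²·E_1 = 36·9.838×10^-20 J = 3.542×10^-18 J.
Converting, E_6 = 3.542×10^-18 J / (1.60×10^-19 J/eV) = 22.1 eV.

E_6 = 22.1 eV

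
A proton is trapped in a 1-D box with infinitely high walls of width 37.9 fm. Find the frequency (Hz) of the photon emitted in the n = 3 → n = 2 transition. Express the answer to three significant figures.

E_1 = h²/(8m_pL²) = 2.284×10^-14 J and ΔE = (3² − 2²)E_1 = 1.142×10^-13 J.
f = ΔE/h = 1.142×10^-13/6.626×10^-34 = 1.72×10^20 Hz.

f = 1.72×10^20 Hz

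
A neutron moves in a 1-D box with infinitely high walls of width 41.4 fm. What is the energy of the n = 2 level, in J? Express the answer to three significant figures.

For an infinite well E_n = n²h²/(8m_nL²), so E_1 = h²/(8m_nL²) = (6.626×10^-34)²/(8·1.675×10^-27·(4.14×10^-14 m)²) = 1.912×10^-14 J.
Then E_2 = 2²·E_1 = 4·1.912×10^-14 J = 7.65×10^-14 J.

E_2 = 7.65×10^-14 J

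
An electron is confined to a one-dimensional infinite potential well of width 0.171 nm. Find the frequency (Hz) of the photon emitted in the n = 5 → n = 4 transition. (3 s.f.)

f = 2.80×10^16 Hz

E_1 = h²/(8m_eL²) = 2.060×10^-18 J and ΔE = (5² − 4²)E_1 = 1.854×10^-17 J.
f = ΔE/h = 1.854×10^-17/6.626×10^-34 = 2.80×10^16 Hz.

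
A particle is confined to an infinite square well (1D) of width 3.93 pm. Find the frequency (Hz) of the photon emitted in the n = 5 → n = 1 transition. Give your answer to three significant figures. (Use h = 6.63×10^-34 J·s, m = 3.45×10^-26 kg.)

E_1 = h²/(8mL²) = 1.031×10^-19 J and ΔE = (5² − 1²)E_1 = 2.474×10^-18 J.
f = ΔE/h = 2.474×10^-18/6.63×10^-34 = 3.73×10^15 Hz.

f = 3.73×10^15 Hz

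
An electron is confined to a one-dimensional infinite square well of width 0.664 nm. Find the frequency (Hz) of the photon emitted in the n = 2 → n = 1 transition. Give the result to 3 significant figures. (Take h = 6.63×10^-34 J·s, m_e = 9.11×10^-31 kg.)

E_1 = h²/(8m_eL²) = 1.368×10^-19 J and ΔE = (2² − 1²)E_1 = 4.104×10^-19 J.
f = ΔE/h = 4.104×10^-19/6.63×10^-34 = 6.19×10^14 Hz.

f = 6.19×10^14 Hz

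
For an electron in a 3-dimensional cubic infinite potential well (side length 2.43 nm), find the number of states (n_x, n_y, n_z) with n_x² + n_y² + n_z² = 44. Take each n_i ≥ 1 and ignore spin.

The level has n_x² + n_y² + n_z² = 44. The ordered positive-integer solutions are (2, 2, 6), (2, 6, 2), (6, 2, 2).
That gives 3 states.

degeneracy = 3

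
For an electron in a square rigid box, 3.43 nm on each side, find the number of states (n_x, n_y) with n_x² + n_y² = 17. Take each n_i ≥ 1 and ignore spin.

The level has n_x² + n_y² = 17. The ordered positive-integer solutions are (1, 4), (4, 1).
That gives 2 states.

degeneracy = 2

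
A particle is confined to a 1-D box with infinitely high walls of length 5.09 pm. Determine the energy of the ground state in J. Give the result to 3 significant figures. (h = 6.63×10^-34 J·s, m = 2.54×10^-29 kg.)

For an infinite well E_n = n²h²/(8mL²), so E_1 = h²/(8mL²) = (6.63×10^-34)²/(8·2.54×10^-29·(5.09×10^-12 m)²) = 8.350×10^-17 J.

E_1 = 8.35×10^-17 J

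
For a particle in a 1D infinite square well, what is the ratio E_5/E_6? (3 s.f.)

E_n ∝ n², so E_5/E_6 = 5²/6² = 25/36 = 0.694.

0.694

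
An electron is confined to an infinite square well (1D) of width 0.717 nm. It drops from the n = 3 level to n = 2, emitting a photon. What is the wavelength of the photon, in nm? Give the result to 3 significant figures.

E_1 = h²/(8m_eL²) = 1.172×10^-19 J, so ΔE = (3² − 2²)E_1 = 5.860×10^-19 J.
λ = hc/ΔE = (6.626×10^-34·2.998×10^8)/5.860×10^-19 = 3.39×10^-7 m = 339 nm.

λ = 339 nm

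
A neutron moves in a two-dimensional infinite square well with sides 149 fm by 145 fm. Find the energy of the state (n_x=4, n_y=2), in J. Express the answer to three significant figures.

For a 2D rectangular well E = (h²/8m_n)·Σ n_i²/L_i² = (6.626×10^-34)²/(8·1.675×10^-27) · [4²/(149 fm)² + 2²/(145 fm)²].
Evaluating gives E = 2.98×10^-14 J.

E = 2.98×10^-14 J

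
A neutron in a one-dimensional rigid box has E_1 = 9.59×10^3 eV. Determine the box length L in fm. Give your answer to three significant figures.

L = 146 fm

From E_n = n²h²/(8m_nL²), L = n·h/√(8m_nE_n).
E_1 = 9.59×10^3 eV = 1.536×10^-15 J, so L = 1·6.626×10^-34/√(8·1.675×10^-27·1.536×10^-15) = 1.46×10^-13 m = 146 fm.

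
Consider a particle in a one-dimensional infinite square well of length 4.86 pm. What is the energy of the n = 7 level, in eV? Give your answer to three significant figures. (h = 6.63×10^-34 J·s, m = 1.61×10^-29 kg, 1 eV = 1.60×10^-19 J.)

For an infinite well E_n = n²h²/(8mL²), so E_1 = h²/(8mL²) = (6.63×10^-34)²/(8·1.61×10^-29·(4.86×10^-12 m)²) = 1.445×10^-16 J.
Then E_7 = 7²·E_1 = 49·1.445×10^-16 J = 7.081×10^-15 J.
Converting, E_7 = 7.081×10^-15 J / (1.60×10^-19 J/eV) = 4.43×10^4 eV.

E_7 = 4.43×10^4 eV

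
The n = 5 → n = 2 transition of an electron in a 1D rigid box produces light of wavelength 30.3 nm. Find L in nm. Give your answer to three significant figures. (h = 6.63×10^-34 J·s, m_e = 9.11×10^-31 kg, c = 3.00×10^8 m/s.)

L = 0.439 nm

The photon carries ΔE = hc/λ = 6.63×10^-34·3.00×10^8/3.03×10^-8 m = 6.564×10^-18 J.
Since ΔE = (5² − 2²)E_1, E_1 = 3.126×10^-19 J, and L = h/√(8m_eE_1) = 4.39×10^-10 m = 0.439 nm.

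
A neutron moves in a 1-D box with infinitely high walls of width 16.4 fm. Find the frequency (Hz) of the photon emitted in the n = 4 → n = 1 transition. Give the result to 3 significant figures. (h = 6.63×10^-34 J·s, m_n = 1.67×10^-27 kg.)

E_1 = h²/(8m_nL²) = 1.223×10^-13 J and ΔE = (4² − 1²)E_1 = 1.834×10^-12 J.
f = ΔE/h = 1.834×10^-12/6.63×10^-34 = 2.77×10^21 Hz.

f = 2.77×10^21 Hz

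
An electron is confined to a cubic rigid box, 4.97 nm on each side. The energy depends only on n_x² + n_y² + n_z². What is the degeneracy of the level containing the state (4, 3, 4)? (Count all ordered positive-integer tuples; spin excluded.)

degeneracy = 9

The level has n_x² + n_y² + n_z² = 41. The ordered positive-integer solutions are (1, 2, 6), (1, 6, 2), (2, 1, 6), (2, 6, 1), (3, 4, 4), (4, 3, 4), (4, 4, 3), (6, 1, 2), (6, 2, 1).
That gives 9 states.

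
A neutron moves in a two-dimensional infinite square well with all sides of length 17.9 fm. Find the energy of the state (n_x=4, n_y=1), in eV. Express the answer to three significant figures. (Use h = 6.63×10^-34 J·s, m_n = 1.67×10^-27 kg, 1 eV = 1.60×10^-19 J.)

For a 2D rectangular well E = (h²/8m_n)·Σ n_i²/L_i² = (6.63×10^-34)²/(8·1.67×10^-27) · [4²/(17.9 fm)² + 1²/(17.9 fm)²].
Evaluating gives E = 1.746×10^-12 J = 1.09×10^7 eV.

E = 1.09×10^7 eV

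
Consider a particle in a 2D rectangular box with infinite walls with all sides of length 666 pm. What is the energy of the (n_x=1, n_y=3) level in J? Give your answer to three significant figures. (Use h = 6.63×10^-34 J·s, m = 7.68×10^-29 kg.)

E = 1.61×10^-20 J

For a 2D rectangular well E = (h²/8m)·Σ n_i²/L_i² = (6.63×10^-34)²/(8·7.68×10^-29) · [1²/(666 pm)² + 3²/(666 pm)²].
Evaluating gives E = 1.61×10^-20 J.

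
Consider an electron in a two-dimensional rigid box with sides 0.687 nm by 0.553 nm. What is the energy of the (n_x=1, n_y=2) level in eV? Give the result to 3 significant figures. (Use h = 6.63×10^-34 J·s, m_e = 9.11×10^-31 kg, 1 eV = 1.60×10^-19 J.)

For a 2D rectangular well E = (h²/8m_e)·Σ n_i²/L_i² = (6.63×10^-34)²/(8·9.11×10^-31) · [1²/(0.687 nm)² + 2²/(0.553 nm)²].
Evaluating gives E = 9.167×10^-19 J = 5.73 eV.

E = 5.73 eV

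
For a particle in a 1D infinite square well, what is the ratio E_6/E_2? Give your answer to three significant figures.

E_n ∝ n², so E_6/E_2 = 6²/2² = 36/4 = 9.00.

9.00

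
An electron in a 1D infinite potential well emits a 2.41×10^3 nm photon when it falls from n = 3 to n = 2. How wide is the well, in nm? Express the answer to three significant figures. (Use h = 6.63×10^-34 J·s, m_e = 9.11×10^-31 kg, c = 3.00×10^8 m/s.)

L = 1.91 nm

The photon carries ΔE = hc/λ = 6.63×10^-34·3.00×10^8/2.41×10^-6 m = 8.253×10^-20 J.
Since ΔE = (3² − 2²)E_1, E_1 = 1.651×10^-20 J, and L = h/√(8m_eE_1) = 1.91×10^-9 m = 1.91 nm.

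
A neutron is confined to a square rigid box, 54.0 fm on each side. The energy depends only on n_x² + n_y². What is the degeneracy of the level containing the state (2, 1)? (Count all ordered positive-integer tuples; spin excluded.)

The level has n_x² + n_y² = 5. The ordered positive-integer solutions are (1, 2), (2, 1).
That gives 2 states.

degeneracy = 2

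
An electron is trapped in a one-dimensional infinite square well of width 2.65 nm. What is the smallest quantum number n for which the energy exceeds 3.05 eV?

n = 8

E_1 = h²/(8m_eL²) = 8.579×10^-21 J = 0.05355 eV.
Need n² > 3.05/0.05355 = 56.96, i.e. n > 7.547.
The smallest integer satisfying this is n = 8.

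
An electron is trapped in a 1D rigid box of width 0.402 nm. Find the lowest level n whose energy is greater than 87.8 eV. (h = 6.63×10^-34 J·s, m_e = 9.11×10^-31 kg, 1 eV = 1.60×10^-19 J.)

E_1 = h²/(8m_eL²) = 3.732×10^-19 J = 2.333 eV.
Need n² > 87.8/2.333 = 37.63, i.e. n > 6.134.
The smallest integer satisfying this is n = 7.

n = 7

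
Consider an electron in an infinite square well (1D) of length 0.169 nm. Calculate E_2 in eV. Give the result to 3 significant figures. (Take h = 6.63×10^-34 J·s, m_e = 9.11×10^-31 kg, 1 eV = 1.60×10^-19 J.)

For an infinite well E_n = n²h²/(8m_eL²), so E_1 = h²/(8m_eL²) = (6.63×10^-34)²/(8·9.11×10^-31·(1.69×10^-10 m)²) = 2.112×10^-18 J.
Then E_2 = 2²·E_1 = 4·2.112×10^-18 J = 8.448×10^-18 J.
Converting, E_2 = 8.448×10^-18 J / (1.60×10^-19 J/eV) = 52.8 eV.

E_2 = 52.8 eV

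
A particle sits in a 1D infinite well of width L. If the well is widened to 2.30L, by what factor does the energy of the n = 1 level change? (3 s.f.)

0.189

E_n ∝ 1/L², so the energy scales by 1/2.30² = 0.189.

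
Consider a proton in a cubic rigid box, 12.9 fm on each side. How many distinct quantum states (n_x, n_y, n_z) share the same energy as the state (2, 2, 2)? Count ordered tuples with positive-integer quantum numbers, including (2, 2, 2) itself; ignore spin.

degeneracy = 1

The level has n_x² + n_y² + n_z² = 12. The ordered positive-integer solutions are (2, 2, 2).
That gives 1 state.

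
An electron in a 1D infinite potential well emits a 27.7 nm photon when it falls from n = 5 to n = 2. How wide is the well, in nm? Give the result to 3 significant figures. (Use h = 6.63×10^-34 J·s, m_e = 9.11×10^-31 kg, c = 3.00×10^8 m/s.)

L = 0.420 nm

The photon carries ΔE = hc/λ = 6.63×10^-34·3.00×10^8/2.77×10^-8 m = 7.181×10^-18 J.
Since ΔE = (5² − 2²)E_1, E_1 = 3.420×10^-19 J, and L = h/√(8m_eE_1) = 4.20×10^-10 m = 0.420 nm.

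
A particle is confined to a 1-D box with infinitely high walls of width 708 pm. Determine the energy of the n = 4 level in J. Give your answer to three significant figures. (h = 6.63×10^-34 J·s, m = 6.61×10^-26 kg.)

For an infinite well E_n = n²h²/(8mL²), so E_1 = h²/(8mL²) = (6.63×10^-34)²/(8·6.61×10^-26·(7.08×10^-10 m)²) = 1.658×10^-24 J.
Then E_4 = 4²·E_1 = 16·1.658×10^-24 J = 2.65×10^-23 J.

E_4 = 2.65×10^-23 J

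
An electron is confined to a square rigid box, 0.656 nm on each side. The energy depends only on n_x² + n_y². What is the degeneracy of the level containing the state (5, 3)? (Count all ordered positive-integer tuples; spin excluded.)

degeneracy = 2

The level has n_x² + n_y² = 34. The ordered positive-integer solutions are (3, 5), (5, 3).
That gives 2 states.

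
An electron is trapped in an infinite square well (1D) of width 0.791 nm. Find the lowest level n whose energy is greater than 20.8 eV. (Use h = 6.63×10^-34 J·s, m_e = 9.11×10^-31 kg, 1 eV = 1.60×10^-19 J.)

E_1 = h²/(8m_eL²) = 9.640×10^-20 J = 0.6025 eV.
Need n² > 20.8/0.6025 = 34.52, i.e. n > 5.875.
The smallest integer satisfying this is n = 6.

n = 6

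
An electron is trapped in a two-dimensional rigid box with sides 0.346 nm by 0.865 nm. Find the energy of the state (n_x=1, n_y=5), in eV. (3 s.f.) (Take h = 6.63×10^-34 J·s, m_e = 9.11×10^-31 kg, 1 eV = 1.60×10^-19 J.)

E = 15.7 eV

For a 2D rectangular well E = (h²/8m_e)·Σ n_i²/L_i² = (6.63×10^-34)²/(8·9.11×10^-31) · [1²/(0.346 nm)² + 5²/(0.865 nm)²].
Evaluating gives E = 2.519×10^-18 J = 15.7 eV.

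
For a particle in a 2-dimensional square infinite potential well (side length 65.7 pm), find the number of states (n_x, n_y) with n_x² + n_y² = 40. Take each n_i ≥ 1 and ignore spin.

degeneracy = 2

The level has n_x² + n_y² = 40. The ordered positive-integer solutions are (2, 6), (6, 2).
That gives 2 states.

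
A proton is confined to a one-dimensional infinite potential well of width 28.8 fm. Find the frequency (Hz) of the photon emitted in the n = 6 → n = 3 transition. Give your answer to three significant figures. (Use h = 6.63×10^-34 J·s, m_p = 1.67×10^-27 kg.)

E_1 = h²/(8m_pL²) = 3.967×10^-14 J and ΔE = (6² − 3²)E_1 = 1.071×10^-12 J.
f = ΔE/h = 1.071×10^-12/6.63×10^-34 = 1.62×10^21 Hz.

f = 1.62×10^21 Hz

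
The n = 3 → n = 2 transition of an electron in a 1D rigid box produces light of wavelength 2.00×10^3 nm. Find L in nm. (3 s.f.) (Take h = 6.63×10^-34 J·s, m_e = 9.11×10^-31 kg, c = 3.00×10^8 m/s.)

L = 1.74 nm

The photon carries ΔE = hc/λ = 6.63×10^-34·3.00×10^8/2.00×10^-6 m = 9.945×10^-20 J.
Since ΔE = (3² − 2²)E_1, E_1 = 1.989×10^-20 J, and L = h/√(8m_eE_1) = 1.74×10^-9 m = 1.74 nm.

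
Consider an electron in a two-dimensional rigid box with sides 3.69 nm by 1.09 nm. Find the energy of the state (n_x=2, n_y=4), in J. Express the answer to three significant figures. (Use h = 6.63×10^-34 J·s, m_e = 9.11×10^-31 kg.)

E = 8.30×10^-19 J

For a 2D rectangular well E = (h²/8m_e)·Σ n_i²/L_i² = (6.63×10^-34)²/(8·9.11×10^-31) · [2²/(3.69 nm)² + 4²/(1.09 nm)²].
Evaluating gives E = 8.30×10^-19 J.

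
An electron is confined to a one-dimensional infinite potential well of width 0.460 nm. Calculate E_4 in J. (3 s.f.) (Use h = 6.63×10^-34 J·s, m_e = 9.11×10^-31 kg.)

E_4 = 4.56×10^-18 J

For an infinite well E_n = n²h²/(8m_eL²), so E_1 = h²/(8m_eL²) = (6.63×10^-34)²/(8·9.11×10^-31·(4.60×10^-10 m)²) = 2.850×10^-19 J.
Then E_4 = 4²·E_1 = 16·2.850×10^-19 J = 4.56×10^-18 J.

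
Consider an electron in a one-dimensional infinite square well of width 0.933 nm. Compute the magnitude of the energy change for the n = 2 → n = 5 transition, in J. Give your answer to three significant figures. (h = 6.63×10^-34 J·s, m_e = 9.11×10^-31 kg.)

E_1 = h²/(8m_eL²) = 6.929×10^-20 J.
|ΔE| = |2² − 5²|·E_1 = 21·6.929×10^-20 J = 1.46×10^-18 J.

|ΔE| = 1.46×10^-18 J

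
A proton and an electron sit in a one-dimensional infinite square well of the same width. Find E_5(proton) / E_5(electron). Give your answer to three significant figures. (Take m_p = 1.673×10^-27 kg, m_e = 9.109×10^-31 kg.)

5.44×10^-4

E_n ∝ 1/m at fixed n and L, so the ratio is m_e/m_p = 9.109×10^-31/1.673×10^-27 = 5.44×10^-4.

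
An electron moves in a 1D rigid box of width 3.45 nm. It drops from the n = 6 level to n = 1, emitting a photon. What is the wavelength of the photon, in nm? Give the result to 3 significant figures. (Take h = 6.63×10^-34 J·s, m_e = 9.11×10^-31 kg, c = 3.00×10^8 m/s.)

λ = 1.12×10^3 nm

E_1 = h²/(8m_eL²) = 5.067×10^-21 J, so ΔE = (6² − 1²)E_1 = 1.773×10^-19 J.
λ = hc/ΔE = (6.63×10^-34·3.00×10^8)/1.773×10^-19 = 1.12×10^-6 m = 1.12×10^3 nm.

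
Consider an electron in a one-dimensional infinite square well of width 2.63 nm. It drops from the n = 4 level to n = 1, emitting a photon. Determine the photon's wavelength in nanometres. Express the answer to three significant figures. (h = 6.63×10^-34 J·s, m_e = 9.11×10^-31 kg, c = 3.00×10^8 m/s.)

E_1 = h²/(8m_eL²) = 8.720×10^-21 J, so ΔE = (4² − 1²)E_1 = 1.308×10^-19 J.
λ = hc/ΔE = (6.63×10^-34·3.00×10^8)/1.308×10^-19 = 1.52×10^-6 m = 1.52×10^3 nm.

λ = 1.52×10^3 nm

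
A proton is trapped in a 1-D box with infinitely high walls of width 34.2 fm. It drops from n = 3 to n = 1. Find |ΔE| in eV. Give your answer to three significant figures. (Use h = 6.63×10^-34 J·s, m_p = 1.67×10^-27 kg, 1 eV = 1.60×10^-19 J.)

E_1 = h²/(8m_pL²) = 2.813×10^-14 J.
|ΔE| = |3² − 1²|·E_1 = 8·2.813×10^-14 J = 2.250×10^-13 J = 1.41×10^6 eV.

|ΔE| = 1.41×10^6 eV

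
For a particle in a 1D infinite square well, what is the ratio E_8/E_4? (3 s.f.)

E_n ∝ n², so E_8/E_4 = 8²/4² = 64/16 = 4.00.

4.00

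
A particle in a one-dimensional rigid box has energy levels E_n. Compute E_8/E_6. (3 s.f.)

E_n ∝ n², so E_8/E_6 = 8²/6² = 64/36 = 1.78.

1.78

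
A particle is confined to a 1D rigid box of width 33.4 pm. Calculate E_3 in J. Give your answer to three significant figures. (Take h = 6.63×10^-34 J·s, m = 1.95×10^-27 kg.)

For an infinite well E_n = n²h²/(8mL²), so E_1 = h²/(8mL²) = (6.63×10^-34)²/(8·1.95×10^-27·(3.34×10^-11 m)²) = 2.526×10^-20 J.
Then E_3 = 3²·E_1 = 9·2.526×10^-20 J = 2.27×10^-19 J.

E_3 = 2.27×10^-19 J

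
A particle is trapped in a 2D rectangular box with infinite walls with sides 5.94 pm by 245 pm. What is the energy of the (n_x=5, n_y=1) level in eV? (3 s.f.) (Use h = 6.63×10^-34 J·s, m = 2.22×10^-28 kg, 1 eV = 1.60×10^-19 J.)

E = 1.10×10^3 eV

For a 2D rectangular well E = (h²/8m)·Σ n_i²/L_i² = (6.63×10^-34)²/(8·2.22×10^-28) · [5²/(5.94 pm)² + 1²/(245 pm)²].
Evaluating gives E = 1.754×10^-16 J = 1.10×10^3 eV.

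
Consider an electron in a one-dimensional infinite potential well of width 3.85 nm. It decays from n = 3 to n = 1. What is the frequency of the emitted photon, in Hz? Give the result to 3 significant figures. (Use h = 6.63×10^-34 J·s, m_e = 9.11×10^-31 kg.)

f = 4.91×10^13 Hz

E_1 = h²/(8m_eL²) = 4.069×10^-21 J and ΔE = (3² − 1²)E_1 = 3.255×10^-20 J.
f = ΔE/h = 3.255×10^-20/6.63×10^-34 = 4.91×10^13 Hz.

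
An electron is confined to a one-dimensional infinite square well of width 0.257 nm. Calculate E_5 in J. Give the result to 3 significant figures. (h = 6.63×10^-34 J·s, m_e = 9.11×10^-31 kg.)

E_5 = 2.28×10^-17 J

For an infinite well E_n = n²h²/(8m_eL²), so E_1 = h²/(8m_eL²) = (6.63×10^-34)²/(8·9.11×10^-31·(2.57×10^-10 m)²) = 9.132×10^-19 J.
Then E_5 = 5²·E_1 = 25·9.132×10^-19 J = 2.28×10^-17 J.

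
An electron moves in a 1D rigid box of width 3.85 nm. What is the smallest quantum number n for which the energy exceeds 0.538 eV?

E_1 = h²/(8m_eL²) = 4.065×10^-21 J = 0.02537 eV.
Need n² > 0.538/0.02537 = 21.21, i.e. n > 4.605.
The smallest integer satisfying this is n = 5.

n = 5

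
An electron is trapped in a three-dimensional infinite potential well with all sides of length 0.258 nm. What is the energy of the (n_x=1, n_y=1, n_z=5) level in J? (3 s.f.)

E = 2.44×10^-17 J

For a 3D rectangular well E = (h²/8m_e)·Σ n_i²/L_i² = (6.626×10^-34)²/(8·9.109×10^-31) · [1²/(0.258 nm)² + 1²/(0.258 nm)² + 5²/(0.258 nm)²].
Evaluating gives E = 2.44×10^-17 J.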